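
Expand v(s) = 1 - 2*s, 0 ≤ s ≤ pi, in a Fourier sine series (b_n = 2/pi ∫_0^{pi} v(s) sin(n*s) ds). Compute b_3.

b_3 = 2/pi ∫_0^{pi} (1 - 2*s) sin(3*s) ds.
Integrating by parts (boundary term plus one more integral), an antiderivative of (1 - 2*s) sin(3*s) is 2*s*cos(3*s)/3 - 2*sin(3*s)/9 - cos(3*s)/3; evaluating from 0 to pi: ∫_{0}^{pi} (1 - 2*s) sin(3*s) ds = (1/3 - 2*pi/3) - (-1/3) = 2/3 - 2*pi/3.
Hence b_3 = (2/pi)·(2/3 - 2*pi/3) = 4*(1 - pi)/(3*pi).

4*(1 - pi)/(3*pi)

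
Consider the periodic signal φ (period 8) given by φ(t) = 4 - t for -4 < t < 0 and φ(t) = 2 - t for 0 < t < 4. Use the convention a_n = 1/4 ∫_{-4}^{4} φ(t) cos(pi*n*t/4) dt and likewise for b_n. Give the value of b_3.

b_3 = 1/4 ∫_{-4}^{4} φ(t) sin(3*pi*t/4) dt.
Split the integral at the breakpoints.
Integrating by parts (boundary term plus one more integral), an antiderivative of (4 - t) sin(3*pi*t/4) is 4*t*cos(3*pi*t/4)/(3*pi) - 16*sin(3*pi*t/4)/(9*pi**2) - 16*cos(3*pi*t/4)/(3*pi); evaluating from -4 to 0: ∫_{-4}^{0} (4 - t) sin(3*pi*t/4) dt = (-16/(3*pi)) - (32/(3*pi)) = -16/pi.
Integrating by parts (boundary term plus one more integral), an antiderivative of (2 - t) sin(3*pi*t/4) is 4*t*cos(3*pi*t/4)/(3*pi) - 16*sin(3*pi*t/4)/(9*pi**2) - 8*cos(3*pi*t/4)/(3*pi); evaluating from 0 to 4: ∫_{0}^{4} (2 - t) sin(3*pi*t/4) dt = (-8/(3*pi)) - (-8/(3*pi)) = 0.
Summing the pieces and multiplying by (1/4) gives b_3 = -4/pi.

-4/pi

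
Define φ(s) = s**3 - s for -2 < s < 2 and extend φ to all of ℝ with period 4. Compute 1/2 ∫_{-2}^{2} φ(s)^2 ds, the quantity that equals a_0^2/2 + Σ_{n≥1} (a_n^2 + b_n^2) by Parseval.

856/105

1/2 ∫_{-2}^{2} φ(s)^2 ds = 1/2 · (1712/105) = 856/105.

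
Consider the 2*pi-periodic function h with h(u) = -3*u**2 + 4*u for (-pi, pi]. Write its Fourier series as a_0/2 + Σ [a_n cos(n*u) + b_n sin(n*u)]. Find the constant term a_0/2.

-pi**2

a_0 = 1/pi ∫_{-pi}^{pi} h(u) du = 1/pi · (-2*pi**3) = -2*pi**2.
So the constant term a_0/2 = -pi**2.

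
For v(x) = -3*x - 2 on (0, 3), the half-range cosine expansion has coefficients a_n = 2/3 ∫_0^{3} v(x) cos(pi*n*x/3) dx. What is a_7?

36/(49*pi**2)

a_7 = 2/3 ∫_0^{3} (-3*x - 2) cos(7*pi*x/3) dx.
Integrating by parts (boundary term plus one more integral), an antiderivative of (-3*x - 2) cos(7*pi*x/3) is -9*x*sin(7*pi*x/3)/(7*pi) - 6*sin(7*pi*x/3)/(7*pi) - 27*cos(7*pi*x/3)/(49*pi**2); evaluating from 0 to 3: ∫_{0}^{3} (-3*x - 2) cos(7*pi*x/3) dx = (27/(49*pi**2)) - (-27/(49*pi**2)) = 54/(49*pi**2).
Hence a_7 = (2/3)·(54/(49*pi**2)) = 36/(49*pi**2).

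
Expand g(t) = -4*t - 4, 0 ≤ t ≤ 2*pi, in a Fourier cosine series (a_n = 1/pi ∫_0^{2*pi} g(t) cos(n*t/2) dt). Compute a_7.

a_7 = 1/pi ∫_0^{2*pi} (-4*t - 4) cos(7*t/2) dt.
Integrating by parts (boundary term plus one more integral), an antiderivative of (-4*t - 4) cos(7*t/2) is -8*t*sin(7*t/2)/7 - 8*sin(7*t/2)/7 - 16*cos(7*t/2)/49; evaluating from 0 to 2*pi: ∫_{0}^{2*pi} (-4*t - 4) cos(7*t/2) dt = (16/49) - (-16/49) = 32/49.
Hence a_7 = (1/pi)·(32/49) = 32/(49*pi).

32/(49*pi)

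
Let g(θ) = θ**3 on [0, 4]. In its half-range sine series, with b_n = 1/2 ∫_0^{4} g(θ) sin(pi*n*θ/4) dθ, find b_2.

b_2 = 1/2 ∫_0^{4} (θ**3) sin(pi*θ/2) dθ.
Integrating by parts three times (tabular method), an antiderivative of (θ**3) sin(pi*θ/2) is -2*θ**3*cos(pi*θ/2)/pi + 12*θ**2*sin(pi*θ/2)/pi**2 + 48*θ*cos(pi*θ/2)/pi**3 - 96*sin(pi*θ/2)/pi**4; evaluating from 0 to 4: ∫_{0}^{4} (θ**3) sin(pi*θ/2) dθ = (-128/pi + 192/pi**3) - (0) = -128/pi + 192/pi**3.
Hence b_2 = (1/2)·(-128/pi + 192/pi**3) = -64/pi + 96/pi**3.

-64/pi + 96/pi**3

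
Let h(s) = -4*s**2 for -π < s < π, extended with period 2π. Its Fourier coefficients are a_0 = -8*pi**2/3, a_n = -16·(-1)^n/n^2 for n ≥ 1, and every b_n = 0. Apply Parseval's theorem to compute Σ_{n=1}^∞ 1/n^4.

Parseval: a_0^2/2 + Σ a_n^2 = (1/π) ∫_{-π}^{π} h(s)^2 ds = 32*pi**4/5.
Subtract a_0^2/2 = 32*pi**4/9: Σ a_n^2 = 128*pi**4/45.
Since a_n^2 = 256/n^4, Σ 1/n^4 = pi**4/90.

pi**4/90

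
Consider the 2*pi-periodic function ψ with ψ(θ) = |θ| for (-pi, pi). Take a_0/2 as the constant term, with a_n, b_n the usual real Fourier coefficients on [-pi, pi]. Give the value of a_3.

-4/(9*pi)

a_3 = 1/pi ∫_{-pi}^{pi} ψ(θ) cos(3*θ) dθ.
ψ is even and cos(3*θ) is even, so the integrand is even and a_3 = 2/pi ∫_0^{pi} ψ(θ) cos(3*θ) dθ.
Integrating by parts (boundary term plus one more integral), an antiderivative of (θ) cos(3*θ) is θ*sin(3*θ)/3 + cos(3*θ)/9; evaluating from 0 to pi: ∫_{0}^{pi} (θ) cos(3*θ) dθ = (-1/9) - (1/9) = -2/9.
Hence a_3 = (2/pi)·(-2/9) = -4/(9*pi).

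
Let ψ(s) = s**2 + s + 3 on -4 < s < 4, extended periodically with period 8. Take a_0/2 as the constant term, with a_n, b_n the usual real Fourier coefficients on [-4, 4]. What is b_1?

b_1 = 1/4 ∫_{-4}^{4} ψ(s) sin(pi*s/4) ds.
Integrating by parts twice (tabular method), an antiderivative of (s**2 + s + 3) sin(pi*s/4) is -4*s**2*cos(pi*s/4)/pi + 32*s*sin(pi*s/4)/pi**2 - 4*s*cos(pi*s/4)/pi + 16*sin(pi*s/4)/pi**2 - 12*cos(pi*s/4)/pi + 128*cos(pi*s/4)/pi**3; evaluating from -4 to 4: ∫_{-4}^{4} (s**2 + s + 3) sin(pi*s/4) ds = (-128/pi**3 + 92/pi) - (-128/pi**3 + 60/pi) = 32/pi.
Hence b_1 = (1/4)·(32/pi) = 8/pi.

8/pi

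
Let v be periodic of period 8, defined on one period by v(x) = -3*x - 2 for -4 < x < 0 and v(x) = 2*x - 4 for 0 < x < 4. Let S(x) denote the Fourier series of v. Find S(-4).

At x = -4 the one-sided limits are v(-4^-) = 4 and v(-4^+) = 10.
By Dirichlet's theorem the series converges to their average, [(4) + (10)]/2 = 7.

7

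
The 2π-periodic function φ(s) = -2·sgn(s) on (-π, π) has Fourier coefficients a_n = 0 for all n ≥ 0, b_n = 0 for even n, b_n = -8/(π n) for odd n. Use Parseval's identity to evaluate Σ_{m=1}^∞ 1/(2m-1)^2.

pi**2/8

Parseval: Σ b_n^2 = (1/π) ∫_{-π}^{π} φ(s)^2 ds = 8.
Only odd n contribute, with b_n^2 = 64/(π^2 n^2), so Σ_{m≥1} 1/(2m-1)^2 = π^2·(8)/64 = pi**2/8.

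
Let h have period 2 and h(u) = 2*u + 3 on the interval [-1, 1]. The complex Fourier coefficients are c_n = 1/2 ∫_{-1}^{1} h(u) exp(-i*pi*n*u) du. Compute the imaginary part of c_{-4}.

Since h is real-valued, Im(c_{-4}) = -1/2 ∫_{-1}^{1} h(u) sin(-4*pi*u) du = b_{4}/2.
Integrating by parts (boundary term plus one more integral), an antiderivative of (2*u + 3) sin(-4*pi*u) is u*cos(4*pi*u)/(2*pi) - sin(4*pi*u)/(8*pi**2) + 3*cos(4*pi*u)/(4*pi); evaluating from -1 to 1: ∫_{-1}^{1} (2*u + 3) sin(-4*pi*u) du = (5/(4*pi)) - (1/(4*pi)) = 1/pi.
Hence Im(c_{-4}) = (-1/2)·(1/pi) = -1/(2*pi).

-1/(2*pi)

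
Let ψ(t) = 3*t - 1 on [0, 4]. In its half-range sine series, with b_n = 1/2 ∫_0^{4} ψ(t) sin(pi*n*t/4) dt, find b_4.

-6/pi

b_4 = 1/2 ∫_0^{4} (3*t - 1) sin(pi*t) dt.
Integrating by parts (boundary term plus one more integral), an antiderivative of (3*t - 1) sin(pi*t) is -3*t*cos(pi*t)/pi + 3*sin(pi*t)/pi**2 + cos(pi*t)/pi; evaluating from 0 to 4: ∫_{0}^{4} (3*t - 1) sin(pi*t) dt = (-11/pi) - (1/pi) = -12/pi.
Hence b_4 = (1/2)·(-12/pi) = -6/pi.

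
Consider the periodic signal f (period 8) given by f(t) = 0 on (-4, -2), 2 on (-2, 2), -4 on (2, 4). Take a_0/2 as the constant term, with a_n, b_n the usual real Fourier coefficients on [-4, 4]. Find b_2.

4/pi

b_2 = 1/4 ∫_{-4}^{4} f(t) sin(pi*t/2) dt.
Split the integral at the breakpoints.
∫_{-4}^{-2} (0) sin(pi*t/2) dt = 0.
Directly, an antiderivative of (2) sin(pi*t/2) is -4*cos(pi*t/2)/pi; evaluating from -2 to 2: ∫_{-2}^{2} (2) sin(pi*t/2) dt = (4/pi) - (4/pi) = 0.
Directly, an antiderivative of (-4) sin(pi*t/2) is 8*cos(pi*t/2)/pi; evaluating from 2 to 4: ∫_{2}^{4} (-4) sin(pi*t/2) dt = (8/pi) - (-8/pi) = 16/pi.
Summing the pieces and multiplying by (1/4) gives b_2 = 4/pi.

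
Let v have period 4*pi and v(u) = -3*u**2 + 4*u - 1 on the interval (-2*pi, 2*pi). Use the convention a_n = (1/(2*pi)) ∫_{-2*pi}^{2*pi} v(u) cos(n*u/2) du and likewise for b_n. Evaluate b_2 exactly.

-8

b_2 = (1/(2*pi)) ∫_{-2*pi}^{2*pi} v(u) sin(u) du.
Integrating by parts twice (tabular method), an antiderivative of (-3*u**2 + 4*u - 1) sin(u) is 3*u**2*cos(u) - 6*u*sin(u) - 4*u*cos(u) + 4*sin(u) - 5*cos(u); evaluating from -2*pi to 2*pi: ∫_{-2*pi}^{2*pi} (-3*u**2 + 4*u - 1) sin(u) du = (-8*pi - 5 + 12*pi**2) - (-5 + 8*pi + 12*pi**2) = -16*pi.
Hence b_2 = (1/(2*pi))·(-16*pi) = -8.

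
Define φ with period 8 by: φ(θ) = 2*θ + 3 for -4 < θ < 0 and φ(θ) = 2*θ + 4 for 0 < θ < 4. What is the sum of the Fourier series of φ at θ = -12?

7/2

θ = -12 differs from θ = -4 by -1 full period(s), and the series is 8-periodic.
At θ = -4 the one-sided limits are φ(-4^-) = 12 and φ(-4^+) = -5.
By Dirichlet's theorem the series converges to their average, [(12) + (-5)]/2 = 7/2.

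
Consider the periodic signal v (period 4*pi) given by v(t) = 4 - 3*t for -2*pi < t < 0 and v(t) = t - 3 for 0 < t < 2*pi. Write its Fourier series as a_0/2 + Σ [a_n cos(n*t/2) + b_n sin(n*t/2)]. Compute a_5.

a_5 = (1/(2*pi)) ∫_{-2*pi}^{2*pi} v(t) cos(5*t/2) dt.
Split the integral at the breakpoints.
Integrating by parts (boundary term plus one more integral), an antiderivative of (4 - 3*t) cos(5*t/2) is -6*t*sin(5*t/2)/5 + 8*sin(5*t/2)/5 - 12*cos(5*t/2)/25; evaluating from -2*pi to 0: ∫_{-2*pi}^{0} (4 - 3*t) cos(5*t/2) dt = (-12/25) - (12/25) = -24/25.
Integrating by parts (boundary term plus one more integral), an antiderivative of (t - 3) cos(5*t/2) is 2*t*sin(5*t/2)/5 - 6*sin(5*t/2)/5 + 4*cos(5*t/2)/25; evaluating from 0 to 2*pi: ∫_{0}^{2*pi} (t - 3) cos(5*t/2) dt = (-4/25) - (4/25) = -8/25.
Summing the pieces and multiplying by (1/(2*pi)) gives a_5 = -16/(25*pi).

-16/(25*pi)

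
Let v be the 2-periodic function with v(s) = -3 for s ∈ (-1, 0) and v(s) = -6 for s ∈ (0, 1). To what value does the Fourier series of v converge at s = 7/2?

s = 7/2 differs from s = -1/2 by 2 full period(s), and the series is 2-periodic.
v is continuous at s = -1/2 with value -3, so the series converges to -3 there.

-3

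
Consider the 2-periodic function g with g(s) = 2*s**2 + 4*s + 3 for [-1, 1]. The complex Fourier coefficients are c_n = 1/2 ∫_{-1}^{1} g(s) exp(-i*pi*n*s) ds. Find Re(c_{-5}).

Since g is real-valued, Re(c_{-5}) = 1/2 ∫_{-1}^{1} g(s) cos(-5*pi*s) ds = a_{5}/2.
Integrating by parts twice (tabular method), an antiderivative of (2*s**2 + 4*s + 3) cos(-5*pi*s) is 2*s**2*sin(5*pi*s)/(5*pi) + 4*s*sin(5*pi*s)/(5*pi) + 4*s*cos(5*pi*s)/(25*pi**2) - 4*sin(5*pi*s)/(125*pi**3) + 3*sin(5*pi*s)/(5*pi) + 4*cos(5*pi*s)/(25*pi**2); evaluating from -1 to 1: ∫_{-1}^{1} (2*s**2 + 4*s + 3) cos(-5*pi*s) ds = (-8/(25*pi**2)) - (0) = -8/(25*pi**2).
Hence Re(c_{-5}) = (1/2)·(-8/(25*pi**2)) = -4/(25*pi**2).

-4/(25*pi**2)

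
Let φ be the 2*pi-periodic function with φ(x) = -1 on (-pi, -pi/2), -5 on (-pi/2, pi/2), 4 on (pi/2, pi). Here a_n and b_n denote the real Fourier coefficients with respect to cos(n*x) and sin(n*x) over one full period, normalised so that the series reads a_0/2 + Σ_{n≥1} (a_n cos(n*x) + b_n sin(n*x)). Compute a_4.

0

a_4 = 1/pi ∫_{-pi}^{pi} φ(x) cos(4*x) dx.
Split the integral at the breakpoints.
Directly, an antiderivative of (-1) cos(4*x) is -sin(4*x)/4; evaluating from -pi to -pi/2: ∫_{-pi}^{-pi/2} (-1) cos(4*x) dx = (0) - (0) = 0.
Directly, an antiderivative of (-5) cos(4*x) is -5*sin(4*x)/4; evaluating from -pi/2 to pi/2: ∫_{-pi/2}^{pi/2} (-5) cos(4*x) dx = (0) - (0) = 0.
Directly, an antiderivative of (4) cos(4*x) is sin(4*x); evaluating from pi/2 to pi: ∫_{pi/2}^{pi} (4) cos(4*x) dx = (0) - (0) = 0.
Summing the pieces and multiplying by (1/pi) gives a_4 = 0.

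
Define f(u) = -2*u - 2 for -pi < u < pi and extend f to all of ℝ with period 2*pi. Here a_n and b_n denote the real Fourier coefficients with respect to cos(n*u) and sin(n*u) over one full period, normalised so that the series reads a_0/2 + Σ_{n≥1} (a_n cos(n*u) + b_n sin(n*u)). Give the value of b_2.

2

b_2 = 1/pi ∫_{-pi}^{pi} f(u) sin(2*u) du.
Integrating by parts (boundary term plus one more integral), an antiderivative of (-2*u - 2) sin(2*u) is u*cos(2*u) - sin(2*u)/2 + cos(2*u); evaluating from -pi to pi: ∫_{-pi}^{pi} (-2*u - 2) sin(2*u) du = (1 + pi) - (1 - pi) = 2*pi.
Hence b_2 = (1/pi)·(2*pi) = 2.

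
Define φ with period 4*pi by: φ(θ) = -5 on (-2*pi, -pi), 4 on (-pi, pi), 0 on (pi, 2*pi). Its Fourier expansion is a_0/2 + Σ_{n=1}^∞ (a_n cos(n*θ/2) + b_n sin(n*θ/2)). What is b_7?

b_7 = (1/(2*pi)) ∫_{-2*pi}^{2*pi} φ(θ) sin(7*θ/2) dθ.
Split the integral at the breakpoints.
Directly, an antiderivative of (-5) sin(7*θ/2) is 10*cos(7*θ/2)/7; evaluating from -2*pi to -pi: ∫_{-2*pi}^{-pi} (-5) sin(7*θ/2) dθ = (0) - (-10/7) = 10/7.
Directly, an antiderivative of (4) sin(7*θ/2) is -8*cos(7*θ/2)/7; evaluating from -pi to pi: ∫_{-pi}^{pi} (4) sin(7*θ/2) dθ = (0) - (0) = 0.
∫_{pi}^{2*pi} (0) sin(7*θ/2) dθ = 0.
Summing the pieces and multiplying by (1/(2*pi)) gives b_7 = 5/(7*pi).

5/(7*pi)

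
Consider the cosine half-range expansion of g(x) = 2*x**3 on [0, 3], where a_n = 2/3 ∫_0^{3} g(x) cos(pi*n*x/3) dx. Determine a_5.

a_5 = 2/3 ∫_0^{3} (2*x**3) cos(5*pi*x/3) dx.
Integrating by parts three times (tabular method), an antiderivative of (2*x**3) cos(5*pi*x/3) is 6*x**3*sin(5*pi*x/3)/(5*pi) + 54*x**2*cos(5*pi*x/3)/(25*pi**2) - 324*x*sin(5*pi*x/3)/(125*pi**3) - 972*cos(5*pi*x/3)/(625*pi**4); evaluating from 0 to 3: ∫_{0}^{3} (2*x**3) cos(5*pi*x/3) dx = (486*(2 - 25*pi**2)/(625*pi**4)) - (-972/(625*pi**4)) = 486*(4 - 25*pi**2)/(625*pi**4).
Hence a_5 = (2/3)·(486*(4 - 25*pi**2)/(625*pi**4)) = 324*(4 - 25*pi**2)/(625*pi**4).

324*(4 - 25*pi**2)/(625*pi**4)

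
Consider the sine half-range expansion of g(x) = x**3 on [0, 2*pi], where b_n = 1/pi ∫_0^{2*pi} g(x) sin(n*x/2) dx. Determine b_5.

b_5 = 1/pi ∫_0^{2*pi} (x**3) sin(5*x/2) dx.
Integrating by parts three times (tabular method), an antiderivative of (x**3) sin(5*x/2) is -2*x**3*cos(5*x/2)/5 + 12*x**2*sin(5*x/2)/25 + 48*x*cos(5*x/2)/125 - 96*sin(5*x/2)/625; evaluating from 0 to 2*pi: ∫_{0}^{2*pi} (x**3) sin(5*x/2) dx = (16*pi*(-6 + 25*pi**2)/125) - (0) = 16*pi*(-6 + 25*pi**2)/125.
Hence b_5 = (1/pi)·(16*pi*(-6 + 25*pi**2)/125) = -96/125 + 16*pi**2/5.

-96/125 + 16*pi**2/5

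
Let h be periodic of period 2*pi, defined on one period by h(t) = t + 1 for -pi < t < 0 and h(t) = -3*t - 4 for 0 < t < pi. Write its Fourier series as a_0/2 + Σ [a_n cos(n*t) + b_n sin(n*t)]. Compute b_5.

b_5 = 1/pi ∫_{-pi}^{pi} h(t) sin(5*t) dt.
Split the integral at the breakpoints.
Integrating by parts (boundary term plus one more integral), an antiderivative of (t + 1) sin(5*t) is -t*cos(5*t)/5 + sin(5*t)/25 - cos(5*t)/5; evaluating from -pi to 0: ∫_{-pi}^{0} (t + 1) sin(5*t) dt = (-1/5) - (1/5 - pi/5) = -2/5 + pi/5.
Integrating by parts (boundary term plus one more integral), an antiderivative of (-3*t - 4) sin(5*t) is 3*t*cos(5*t)/5 - 3*sin(5*t)/25 + 4*cos(5*t)/5; evaluating from 0 to pi: ∫_{0}^{pi} (-3*t - 4) sin(5*t) dt = (-3*pi/5 - 4/5) - (4/5) = -3*pi/5 - 8/5.
Summing the pieces and multiplying by (1/pi) gives b_5 = -2/pi - 2/5.

-2/pi - 2/5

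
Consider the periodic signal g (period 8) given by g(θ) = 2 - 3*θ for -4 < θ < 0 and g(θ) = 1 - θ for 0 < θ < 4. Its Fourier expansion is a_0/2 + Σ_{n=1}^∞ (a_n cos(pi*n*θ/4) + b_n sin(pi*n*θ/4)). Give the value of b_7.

-18/(7*pi)

b_7 = 1/4 ∫_{-4}^{4} g(θ) sin(7*pi*θ/4) dθ.
Split the integral at the breakpoints.
Integrating by parts (boundary term plus one more integral), an antiderivative of (2 - 3*θ) sin(7*pi*θ/4) is 12*θ*cos(7*pi*θ/4)/(7*pi) - 48*sin(7*pi*θ/4)/(49*pi**2) - 8*cos(7*pi*θ/4)/(7*pi); evaluating from -4 to 0: ∫_{-4}^{0} (2 - 3*θ) sin(7*pi*θ/4) dθ = (-8/(7*pi)) - (8/pi) = -64/(7*pi).
Integrating by parts (boundary term plus one more integral), an antiderivative of (1 - θ) sin(7*pi*θ/4) is 4*θ*cos(7*pi*θ/4)/(7*pi) - 16*sin(7*pi*θ/4)/(49*pi**2) - 4*cos(7*pi*θ/4)/(7*pi); evaluating from 0 to 4: ∫_{0}^{4} (1 - θ) sin(7*pi*θ/4) dθ = (-12/(7*pi)) - (-4/(7*pi)) = -8/(7*pi).
Summing the pieces and multiplying by (1/4) gives b_7 = -18/(7*pi).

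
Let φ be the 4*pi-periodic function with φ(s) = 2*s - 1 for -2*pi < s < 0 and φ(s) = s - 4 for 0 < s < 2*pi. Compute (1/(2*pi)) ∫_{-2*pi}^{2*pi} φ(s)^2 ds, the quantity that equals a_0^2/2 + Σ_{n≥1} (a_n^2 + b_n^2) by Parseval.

-4*pi + 17 + 20*pi**2/3

(1/(2*pi)) ∫_{-2*pi}^{2*pi} φ(s)^2 ds = (1/(2*pi)) · (2*pi*(-12*pi + 51 + 20*pi**2)/3) = -4*pi + 17 + 20*pi**2/3.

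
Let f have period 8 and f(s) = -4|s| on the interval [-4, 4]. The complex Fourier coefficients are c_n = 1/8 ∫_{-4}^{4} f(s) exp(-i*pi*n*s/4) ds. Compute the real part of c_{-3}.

32/(9*pi**2)

Since f is real-valued, Re(c_{-3}) = 1/8 ∫_{-4}^{4} f(s) cos(-3*pi*s/4) ds = a_{3}/2.
f is even and cos(-3*pi*s/4) is even, so the integrand is even: ∫_{-4}^{4} f(s) cos(-3*pi*s/4) ds = 2∫_0^{4} f(s) cos(-3*pi*s/4) ds.
Integrating by parts (boundary term plus one more integral), an antiderivative of (-4*s) cos(-3*pi*s/4) is -16*s*sin(3*pi*s/4)/(3*pi) - 64*cos(3*pi*s/4)/(9*pi**2); evaluating from 0 to 4: ∫_{0}^{4} (-4*s) cos(-3*pi*s/4) ds = (64/(9*pi**2)) - (-64/(9*pi**2)) = 128/(9*pi**2).
So ∫_{-4}^{4} f(s) cos(-3*pi*s/4) ds = 256/(9*pi**2).
Hence Re(c_{-3}) = (1/8)·(256/(9*pi**2)) = 32/(9*pi**2).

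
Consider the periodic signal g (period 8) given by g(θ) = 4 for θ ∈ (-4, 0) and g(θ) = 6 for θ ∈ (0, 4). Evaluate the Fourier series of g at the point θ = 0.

At θ = 0 the one-sided limits are g(0^-) = 4 and g(0^+) = 6.
By Dirichlet's theorem the series converges to their average, [(4) + (6)]/2 = 5.

5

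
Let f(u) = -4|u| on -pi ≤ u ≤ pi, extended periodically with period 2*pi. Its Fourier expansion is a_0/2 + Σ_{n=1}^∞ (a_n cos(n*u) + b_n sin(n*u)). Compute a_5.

a_5 = 1/pi ∫_{-pi}^{pi} f(u) cos(5*u) du.
f is even and cos(5*u) is even, so the integrand is even and a_5 = 2/pi ∫_0^{pi} f(u) cos(5*u) du.
Integrating by parts (boundary term plus one more integral), an antiderivative of (-4*u) cos(5*u) is -4*u*sin(5*u)/5 - 4*cos(5*u)/25; evaluating from 0 to pi: ∫_{0}^{pi} (-4*u) cos(5*u) du = (4/25) - (-4/25) = 8/25.
Hence a_5 = (2/pi)·(8/25) = 16/(25*pi).

16/(25*pi)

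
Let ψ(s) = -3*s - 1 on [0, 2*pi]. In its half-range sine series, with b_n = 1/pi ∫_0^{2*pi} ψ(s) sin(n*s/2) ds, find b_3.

b_3 = 1/pi ∫_0^{2*pi} (-3*s - 1) sin(3*s/2) ds.
Integrating by parts (boundary term plus one more integral), an antiderivative of (-3*s - 1) sin(3*s/2) is 2*s*cos(3*s/2) - 4*sin(3*s/2)/3 + 2*cos(3*s/2)/3; evaluating from 0 to 2*pi: ∫_{0}^{2*pi} (-3*s - 1) sin(3*s/2) ds = (-4*pi - 2/3) - (2/3) = -4*pi - 4/3.
Hence b_3 = (1/pi)·(-4*pi - 4/3) = -4 - 4/(3*pi).

-4 - 4/(3*pi)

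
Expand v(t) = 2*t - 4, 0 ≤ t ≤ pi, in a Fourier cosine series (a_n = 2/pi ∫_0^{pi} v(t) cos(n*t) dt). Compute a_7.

a_7 = 2/pi ∫_0^{pi} (2*t - 4) cos(7*t) dt.
Integrating by parts (boundary term plus one more integral), an antiderivative of (2*t - 4) cos(7*t) is 2*t*sin(7*t)/7 - 4*sin(7*t)/7 + 2*cos(7*t)/49; evaluating from 0 to pi: ∫_{0}^{pi} (2*t - 4) cos(7*t) dt = (-2/49) - (2/49) = -4/49.
Hence a_7 = (2/pi)·(-4/49) = -8/(49*pi).

-8/(49*pi)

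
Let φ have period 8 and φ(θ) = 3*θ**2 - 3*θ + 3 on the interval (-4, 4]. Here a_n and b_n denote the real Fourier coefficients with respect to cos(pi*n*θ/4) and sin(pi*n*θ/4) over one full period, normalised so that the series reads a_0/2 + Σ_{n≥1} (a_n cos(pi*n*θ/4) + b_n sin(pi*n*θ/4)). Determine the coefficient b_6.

4/pi

b_6 = 1/4 ∫_{-4}^{4} φ(θ) sin(3*pi*θ/2) dθ.
Integrating by parts twice (tabular method), an antiderivative of (3*θ**2 - 3*θ + 3) sin(3*pi*θ/2) is -2*θ**2*cos(3*pi*θ/2)/pi + 8*θ*sin(3*pi*θ/2)/(3*pi**2) + 2*θ*cos(3*pi*θ/2)/pi - 4*sin(3*pi*θ/2)/(3*pi**2) - 2*cos(3*pi*θ/2)/pi + 16*cos(3*pi*θ/2)/(9*pi**3); evaluating from -4 to 4: ∫_{-4}^{4} (3*θ**2 - 3*θ + 3) sin(3*pi*θ/2) dθ = (-26/pi + 16/(9*pi**3)) - (-42/pi + 16/(9*pi**3)) = 16/pi.
Hence b_6 = (1/4)·(16/pi) = 4/pi.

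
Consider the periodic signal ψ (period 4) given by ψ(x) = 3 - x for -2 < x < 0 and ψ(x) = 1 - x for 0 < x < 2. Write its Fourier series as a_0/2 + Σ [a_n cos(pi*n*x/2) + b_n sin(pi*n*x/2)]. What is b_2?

b_2 = 1/2 ∫_{-2}^{2} ψ(x) sin(pi*x) dx.
Split the integral at the breakpoints.
Integrating by parts (boundary term plus one more integral), an antiderivative of (3 - x) sin(pi*x) is x*cos(pi*x)/pi - sin(pi*x)/pi**2 - 3*cos(pi*x)/pi; evaluating from -2 to 0: ∫_{-2}^{0} (3 - x) sin(pi*x) dx = (-3/pi) - (-5/pi) = 2/pi.
Integrating by parts (boundary term plus one more integral), an antiderivative of (1 - x) sin(pi*x) is x*cos(pi*x)/pi - sin(pi*x)/pi**2 - cos(pi*x)/pi; evaluating from 0 to 2: ∫_{0}^{2} (1 - x) sin(pi*x) dx = (1/pi) - (-1/pi) = 2/pi.
Summing the pieces and multiplying by (1/2) gives b_2 = 2/pi.

2/pi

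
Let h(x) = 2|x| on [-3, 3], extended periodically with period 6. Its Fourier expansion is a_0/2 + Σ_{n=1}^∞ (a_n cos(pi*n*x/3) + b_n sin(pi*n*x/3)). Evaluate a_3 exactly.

a_3 = 1/3 ∫_{-3}^{3} h(x) cos(pi*x) dx.
h is even and cos(pi*x) is even, so the integrand is even and a_3 = 2/3 ∫_0^{3} h(x) cos(pi*x) dx.
Integrating by parts (boundary term plus one more integral), an antiderivative of (2*x) cos(pi*x) is 2*x*sin(pi*x)/pi + 2*cos(pi*x)/pi**2; evaluating from 0 to 3: ∫_{0}^{3} (2*x) cos(pi*x) dx = (-2/pi**2) - (2/pi**2) = -4/pi**2.
Hence a_3 = (2/3)·(-4/pi**2) = -8/(3*pi**2).

-8/(3*pi**2)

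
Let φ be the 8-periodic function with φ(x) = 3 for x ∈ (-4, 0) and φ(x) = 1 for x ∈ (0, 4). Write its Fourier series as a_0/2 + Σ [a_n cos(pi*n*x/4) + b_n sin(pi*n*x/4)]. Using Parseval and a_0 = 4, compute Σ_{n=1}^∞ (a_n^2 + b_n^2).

2

Parseval: a_0^2/2 + Σ_{n≥1} (a_n^2+b_n^2) = 1/4 ∫_{-4}^{4} φ(x)^2 dx = 10.
Subtract a_0^2/2 = 8: Σ (a_n^2+b_n^2) = 2.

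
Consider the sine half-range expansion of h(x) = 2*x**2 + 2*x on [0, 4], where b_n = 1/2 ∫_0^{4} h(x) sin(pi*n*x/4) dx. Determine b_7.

16*(-16 + 245*pi**2)/(343*pi**3)

b_7 = 1/2 ∫_0^{4} (2*x**2 + 2*x) sin(7*pi*x/4) dx.
Integrating by parts twice (tabular method), an antiderivative of (2*x**2 + 2*x) sin(7*pi*x/4) is -8*x**2*cos(7*pi*x/4)/(7*pi) + 64*x*sin(7*pi*x/4)/(49*pi**2) - 8*x*cos(7*pi*x/4)/(7*pi) + 32*sin(7*pi*x/4)/(49*pi**2) + 256*cos(7*pi*x/4)/(343*pi**3); evaluating from 0 to 4: ∫_{0}^{4} (2*x**2 + 2*x) sin(7*pi*x/4) dx = (32*(-8 + 245*pi**2)/(343*pi**3)) - (256/(343*pi**3)) = 32*(-16 + 245*pi**2)/(343*pi**3).
Hence b_7 = (1/2)·(32*(-16 + 245*pi**2)/(343*pi**3)) = 16*(-16 + 245*pi**2)/(343*pi**3).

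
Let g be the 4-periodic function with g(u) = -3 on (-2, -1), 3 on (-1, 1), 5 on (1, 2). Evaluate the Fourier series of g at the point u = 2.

1

u = 2 differs from u = -2 by 1 full period(s), and the series is 4-periodic.
At u = -2 the one-sided limits are g(-2^-) = 5 and g(-2^+) = -3.
By Dirichlet's theorem the series converges to their average, [(5) + (-3)]/2 = 1.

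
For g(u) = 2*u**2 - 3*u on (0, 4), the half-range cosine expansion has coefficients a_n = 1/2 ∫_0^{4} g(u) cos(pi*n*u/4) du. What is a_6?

32/(9*pi**2)

a_6 = 1/2 ∫_0^{4} (2*u**2 - 3*u) cos(3*pi*u/2) du.
Integrating by parts twice (tabular method), an antiderivative of (2*u**2 - 3*u) cos(3*pi*u/2) is 4*u**2*sin(3*pi*u/2)/(3*pi) - 2*u*sin(3*pi*u/2)/pi + 16*u*cos(3*pi*u/2)/(9*pi**2) - 32*sin(3*pi*u/2)/(27*pi**3) - 4*cos(3*pi*u/2)/(3*pi**2); evaluating from 0 to 4: ∫_{0}^{4} (2*u**2 - 3*u) cos(3*pi*u/2) du = (52/(9*pi**2)) - (-4/(3*pi**2)) = 64/(9*pi**2).
Hence a_6 = (1/2)·(64/(9*pi**2)) = 32/(9*pi**2).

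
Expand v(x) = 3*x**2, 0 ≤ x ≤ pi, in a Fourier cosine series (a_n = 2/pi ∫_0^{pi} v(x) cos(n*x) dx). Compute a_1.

a_1 = 2/pi ∫_0^{pi} (3*x**2) cos(x) dx.
Integrating by parts twice (tabular method), an antiderivative of (3*x**2) cos(x) is 3*x**2*sin(x) + 6*x*cos(x) - 6*sin(x); evaluating from 0 to pi: ∫_{0}^{pi} (3*x**2) cos(x) dx = (-6*pi) - (0) = -6*pi.
Hence a_1 = (2/pi)·(-6*pi) = -12.

-12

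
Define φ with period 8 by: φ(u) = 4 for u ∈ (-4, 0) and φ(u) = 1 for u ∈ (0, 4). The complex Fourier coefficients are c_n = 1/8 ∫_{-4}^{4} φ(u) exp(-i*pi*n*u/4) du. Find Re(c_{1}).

Since φ is real-valued, Re(c_{1}) = 1/8 ∫_{-4}^{4} φ(u) cos(pi*u/4) du = a_{1}/2.
Split the integral at the breakpoints.
Directly, an antiderivative of (4) cos(pi*u/4) is 16*sin(pi*u/4)/pi; evaluating from -4 to 0: ∫_{-4}^{0} (4) cos(pi*u/4) du = (0) - (0) = 0.
Directly, an antiderivative of (1) cos(pi*u/4) is 4*sin(pi*u/4)/pi; evaluating from 0 to 4: ∫_{0}^{4} (1) cos(pi*u/4) du = (0) - (0) = 0.
So ∫_{-4}^{4} φ(u) cos(pi*u/4) du = 0.
Hence Re(c_{1}) = (1/8)·(0) = 0.

0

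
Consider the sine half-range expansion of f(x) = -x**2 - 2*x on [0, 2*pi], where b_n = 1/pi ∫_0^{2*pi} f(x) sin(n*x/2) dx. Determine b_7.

8*(-49*pi**2 - 49*pi + 4)/(343*pi)

b_7 = 1/pi ∫_0^{2*pi} (-x**2 - 2*x) sin(7*x/2) dx.
Integrating by parts twice (tabular method), an antiderivative of (-x**2 - 2*x) sin(7*x/2) is 2*x**2*cos(7*x/2)/7 - 8*x*sin(7*x/2)/49 + 4*x*cos(7*x/2)/7 - 8*sin(7*x/2)/49 - 16*cos(7*x/2)/343; evaluating from 0 to 2*pi: ∫_{0}^{2*pi} (-x**2 - 2*x) sin(7*x/2) dx = (-8*pi**2/7 - 8*pi/7 + 16/343) - (-16/343) = -8*pi**2/7 - 8*pi/7 + 32/343.
Hence b_7 = (1/pi)·(-8*pi**2/7 - 8*pi/7 + 32/343) = 8*(-49*pi**2 - 49*pi + 4)/(343*pi).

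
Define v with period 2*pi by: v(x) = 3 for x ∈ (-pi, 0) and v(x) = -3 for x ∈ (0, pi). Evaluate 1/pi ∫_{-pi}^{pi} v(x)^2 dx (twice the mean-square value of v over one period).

1/pi ∫_{-pi}^{pi} v(x)^2 dx = 1/pi · (18*pi) = 18.

18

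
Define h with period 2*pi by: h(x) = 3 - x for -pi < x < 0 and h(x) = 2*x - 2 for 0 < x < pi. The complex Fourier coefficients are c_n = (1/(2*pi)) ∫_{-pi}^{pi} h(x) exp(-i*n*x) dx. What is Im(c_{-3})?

Since h is real-valued, Im(c_{-3}) = -(1/(2*pi)) ∫_{-pi}^{pi} h(x) sin(-3*x) dx = b_{3}/2.
Split the integral at the breakpoints.
Integrating by parts (boundary term plus one more integral), an antiderivative of (3 - x) sin(-3*x) is -x*cos(3*x)/3 + sin(3*x)/9 + cos(3*x); evaluating from -pi to 0: ∫_{-pi}^{0} (3 - x) sin(-3*x) dx = (1) - (-pi/3 - 1) = pi/3 + 2.
Integrating by parts (boundary term plus one more integral), an antiderivative of (2*x - 2) sin(-3*x) is 2*x*cos(3*x)/3 - 2*sin(3*x)/9 - 2*cos(3*x)/3; evaluating from 0 to pi: ∫_{0}^{pi} (2*x - 2) sin(-3*x) dx = (2/3 - 2*pi/3) - (-2/3) = 4/3 - 2*pi/3.
So ∫_{-pi}^{pi} h(x) sin(-3*x) dx = 10/3 - pi/3.
Hence Im(c_{-3}) = (-1/(2*pi))·(10/3 - pi/3) = (-10 + pi)/(6*pi).

(-10 + pi)/(6*pi)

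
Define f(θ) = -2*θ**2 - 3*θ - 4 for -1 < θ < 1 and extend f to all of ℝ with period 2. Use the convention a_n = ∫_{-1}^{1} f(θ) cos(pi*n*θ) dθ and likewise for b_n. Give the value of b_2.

3/pi

b_2 = ∫_{-1}^{1} f(θ) sin(2*pi*θ) dθ.
Integrating by parts twice (tabular method), an antiderivative of (-2*θ**2 - 3*θ - 4) sin(2*pi*θ) is θ**2*cos(2*pi*θ)/pi - θ*sin(2*pi*θ)/pi**2 + 3*θ*cos(2*pi*θ)/(2*pi) - 3*sin(2*pi*θ)/(4*pi**2) - cos(2*pi*θ)/(2*pi**3) + 2*cos(2*pi*θ)/pi; evaluating from -1 to 1: ∫_{-1}^{1} (-2*θ**2 - 3*θ - 4) sin(2*pi*θ) dθ = ((-1 + 9*pi**2)/(2*pi**3)) - ((-1 + 3*pi**2)/(2*pi**3)) = 3/pi.
Hence b_2 = 3/pi.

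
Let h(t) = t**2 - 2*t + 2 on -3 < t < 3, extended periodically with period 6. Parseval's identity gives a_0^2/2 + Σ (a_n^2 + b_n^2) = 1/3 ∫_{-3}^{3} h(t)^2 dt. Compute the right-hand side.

442/5

1/3 ∫_{-3}^{3} h(t)^2 dt = 1/3 · (1326/5) = 442/5.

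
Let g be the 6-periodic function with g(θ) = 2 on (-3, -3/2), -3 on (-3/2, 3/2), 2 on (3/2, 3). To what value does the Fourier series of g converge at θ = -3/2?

-1/2

At θ = -3/2 the one-sided limits are g(-3/2^-) = 2 and g(-3/2^+) = -3.
By Dirichlet's theorem the series converges to their average, [(2) + (-3)]/2 = -1/2.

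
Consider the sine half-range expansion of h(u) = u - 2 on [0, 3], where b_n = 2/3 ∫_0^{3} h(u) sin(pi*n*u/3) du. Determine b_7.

b_7 = 2/3 ∫_0^{3} (u - 2) sin(7*pi*u/3) du.
Integrating by parts (boundary term plus one more integral), an antiderivative of (u - 2) sin(7*pi*u/3) is -3*u*cos(7*pi*u/3)/(7*pi) + 9*sin(7*pi*u/3)/(49*pi**2) + 6*cos(7*pi*u/3)/(7*pi); evaluating from 0 to 3: ∫_{0}^{3} (u - 2) sin(7*pi*u/3) du = (3/(7*pi)) - (6/(7*pi)) = -3/(7*pi).
Hence b_7 = (2/3)·(-3/(7*pi)) = -2/(7*pi).

-2/(7*pi)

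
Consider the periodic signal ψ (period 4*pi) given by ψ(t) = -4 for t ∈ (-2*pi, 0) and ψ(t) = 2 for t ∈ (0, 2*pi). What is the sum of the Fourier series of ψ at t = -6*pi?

t = -6*pi differs from t = 2*pi by -2 full period(s), and the series is 4*pi-periodic.
At t = 2*pi the one-sided limits are ψ(2*pi^-) = 2 and ψ(2*pi^+) = -4.
By Dirichlet's theorem the series converges to their average, [(2) + (-4)]/2 = -1.

-1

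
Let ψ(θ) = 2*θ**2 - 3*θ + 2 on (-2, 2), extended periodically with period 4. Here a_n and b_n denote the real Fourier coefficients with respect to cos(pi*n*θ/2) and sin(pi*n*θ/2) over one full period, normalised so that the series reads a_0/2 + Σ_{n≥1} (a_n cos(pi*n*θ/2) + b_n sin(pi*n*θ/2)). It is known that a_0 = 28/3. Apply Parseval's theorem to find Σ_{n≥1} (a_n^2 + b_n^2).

Parseval: a_0^2/2 + Σ_{n≥1} (a_n^2+b_n^2) = 1/2 ∫_{-2}^{2} ψ(θ)^2 dθ = 1184/15.
Subtract a_0^2/2 = 392/9: Σ (a_n^2+b_n^2) = 1592/45.

1592/45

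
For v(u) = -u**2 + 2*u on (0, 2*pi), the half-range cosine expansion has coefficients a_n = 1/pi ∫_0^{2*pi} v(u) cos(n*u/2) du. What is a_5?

a_5 = 1/pi ∫_0^{2*pi} (-u**2 + 2*u) cos(5*u/2) du.
Integrating by parts twice (tabular method), an antiderivative of (-u**2 + 2*u) cos(5*u/2) is -2*u**2*sin(5*u/2)/5 + 4*u*sin(5*u/2)/5 - 8*u*cos(5*u/2)/25 + 16*sin(5*u/2)/125 + 8*cos(5*u/2)/25; evaluating from 0 to 2*pi: ∫_{0}^{2*pi} (-u**2 + 2*u) cos(5*u/2) du = (-8/25 + 16*pi/25) - (8/25) = -16/25 + 16*pi/25.
Hence a_5 = (1/pi)·(-16/25 + 16*pi/25) = 16*(-1 + pi)/(25*pi).

16*(-1 + pi)/(25*pi)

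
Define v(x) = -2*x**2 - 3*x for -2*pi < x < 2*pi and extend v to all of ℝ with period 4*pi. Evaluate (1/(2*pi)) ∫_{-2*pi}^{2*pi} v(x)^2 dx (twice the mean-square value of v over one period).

(1/(2*pi)) ∫_{-2*pi}^{2*pi} v(x)^2 dx = (1/(2*pi)) · (pi**3*(48 + 256*pi**2/5)) = pi**2*(24 + 128*pi**2/5).

pi**2*(24 + 128*pi**2/5)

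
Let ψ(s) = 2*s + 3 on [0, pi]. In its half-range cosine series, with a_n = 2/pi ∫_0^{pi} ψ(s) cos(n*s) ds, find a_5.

a_5 = 2/pi ∫_0^{pi} (2*s + 3) cos(5*s) ds.
Integrating by parts (boundary term plus one more integral), an antiderivative of (2*s + 3) cos(5*s) is 2*s*sin(5*s)/5 + 3*sin(5*s)/5 + 2*cos(5*s)/25; evaluating from 0 to pi: ∫_{0}^{pi} (2*s + 3) cos(5*s) ds = (-2/25) - (2/25) = -4/25.
Hence a_5 = (2/pi)·(-4/25) = -8/(25*pi).

-8/(25*pi)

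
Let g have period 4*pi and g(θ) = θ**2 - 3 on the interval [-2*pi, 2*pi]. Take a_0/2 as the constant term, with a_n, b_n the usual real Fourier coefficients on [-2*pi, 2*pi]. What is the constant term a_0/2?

-3 + 4*pi**2/3

a_0 = (1/(2*pi)) ∫_{-2*pi}^{2*pi} g(θ) dθ = (1/(2*pi)) · (-12*pi + 16*pi**3/3) = -6 + 8*pi**2/3.
So the constant term a_0/2 = -3 + 4*pi**2/3.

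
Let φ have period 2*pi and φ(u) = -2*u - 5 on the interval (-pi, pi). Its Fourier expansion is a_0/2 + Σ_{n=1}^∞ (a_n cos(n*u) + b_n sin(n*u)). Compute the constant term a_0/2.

a_0 = 1/pi ∫_{-pi}^{pi} φ(u) du = 1/pi · (-10*pi) = -10.
So the constant term a_0/2 = -5.

-5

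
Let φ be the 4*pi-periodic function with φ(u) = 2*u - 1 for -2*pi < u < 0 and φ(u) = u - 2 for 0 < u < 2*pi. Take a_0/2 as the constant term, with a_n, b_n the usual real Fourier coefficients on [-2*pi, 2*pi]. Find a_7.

a_7 = (1/(2*pi)) ∫_{-2*pi}^{2*pi} φ(u) cos(7*u/2) du.
Split the integral at the breakpoints.
Integrating by parts (boundary term plus one more integral), an antiderivative of (2*u - 1) cos(7*u/2) is 4*u*sin(7*u/2)/7 - 2*sin(7*u/2)/7 + 8*cos(7*u/2)/49; evaluating from -2*pi to 0: ∫_{-2*pi}^{0} (2*u - 1) cos(7*u/2) du = (8/49) - (-8/49) = 16/49.
Integrating by parts (boundary term plus one more integral), an antiderivative of (u - 2) cos(7*u/2) is 2*u*sin(7*u/2)/7 - 4*sin(7*u/2)/7 + 4*cos(7*u/2)/49; evaluating from 0 to 2*pi: ∫_{0}^{2*pi} (u - 2) cos(7*u/2) du = (-4/49) - (4/49) = -8/49.
Summing the pieces and multiplying by (1/(2*pi)) gives a_7 = 4/(49*pi).

4/(49*pi)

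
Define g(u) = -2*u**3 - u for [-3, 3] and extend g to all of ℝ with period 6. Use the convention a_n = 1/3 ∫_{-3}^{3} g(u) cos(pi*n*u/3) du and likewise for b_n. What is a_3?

a_3 = 1/3 ∫_{-3}^{3} g(u) cos(pi*u) du.
g is odd and cos(pi*u) is even, so the integrand is odd over a symmetric interval and the integral vanishes.

0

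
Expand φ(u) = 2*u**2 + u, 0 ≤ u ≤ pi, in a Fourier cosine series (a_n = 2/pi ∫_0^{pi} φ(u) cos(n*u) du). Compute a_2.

a_2 = 2/pi ∫_0^{pi} (2*u**2 + u) cos(2*u) du.
Integrating by parts twice (tabular method), an antiderivative of (2*u**2 + u) cos(2*u) is u**2*sin(2*u) + u*sin(2*u)/2 + u*cos(2*u) - sin(2*u)/2 + cos(2*u)/4; evaluating from 0 to pi: ∫_{0}^{pi} (2*u**2 + u) cos(2*u) du = (1/4 + pi) - (1/4) = pi.
Hence a_2 = (2/pi)·(pi) = 2.

2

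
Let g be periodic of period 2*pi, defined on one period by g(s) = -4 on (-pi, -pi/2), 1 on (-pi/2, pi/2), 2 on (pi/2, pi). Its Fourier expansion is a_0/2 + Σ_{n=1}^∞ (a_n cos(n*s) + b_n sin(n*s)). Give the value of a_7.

a_7 = 1/pi ∫_{-pi}^{pi} g(s) cos(7*s) ds.
Split the integral at the breakpoints.
Directly, an antiderivative of (-4) cos(7*s) is -4*sin(7*s)/7; evaluating from -pi to -pi/2: ∫_{-pi}^{-pi/2} (-4) cos(7*s) ds = (-4/7) - (0) = -4/7.
Directly, an antiderivative of (1) cos(7*s) is sin(7*s)/7; evaluating from -pi/2 to pi/2: ∫_{-pi/2}^{pi/2} (1) cos(7*s) ds = (-1/7) - (1/7) = -2/7.
Directly, an antiderivative of (2) cos(7*s) is 2*sin(7*s)/7; evaluating from pi/2 to pi: ∫_{pi/2}^{pi} (2) cos(7*s) ds = (0) - (-2/7) = 2/7.
Summing the pieces and multiplying by (1/pi) gives a_7 = -4/(7*pi).

-4/(7*pi)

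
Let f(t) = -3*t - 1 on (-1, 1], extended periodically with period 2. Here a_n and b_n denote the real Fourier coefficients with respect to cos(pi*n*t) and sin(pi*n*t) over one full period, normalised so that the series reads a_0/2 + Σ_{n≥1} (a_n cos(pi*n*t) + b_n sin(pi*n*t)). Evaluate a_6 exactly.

a_6 = ∫_{-1}^{1} f(t) cos(6*pi*t) dt.
Integrating by parts (boundary term plus one more integral), an antiderivative of (-3*t - 1) cos(6*pi*t) is -t*sin(6*pi*t)/(2*pi) - sin(6*pi*t)/(6*pi) - cos(6*pi*t)/(12*pi**2); evaluating from -1 to 1: ∫_{-1}^{1} (-3*t - 1) cos(6*pi*t) dt = (-1/(12*pi**2)) - (-1/(12*pi**2)) = 0.
Hence a_6 = 0.

0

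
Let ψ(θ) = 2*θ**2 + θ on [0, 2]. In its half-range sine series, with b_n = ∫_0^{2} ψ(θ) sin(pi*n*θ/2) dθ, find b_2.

-10/pi

b_2 = ∫_0^{2} (2*θ**2 + θ) sin(pi*θ) dθ.
Integrating by parts twice (tabular method), an antiderivative of (2*θ**2 + θ) sin(pi*θ) is -2*θ**2*cos(pi*θ)/pi + 4*θ*sin(pi*θ)/pi**2 - θ*cos(pi*θ)/pi + sin(pi*θ)/pi**2 + 4*cos(pi*θ)/pi**3; evaluating from 0 to 2: ∫_{0}^{2} (2*θ**2 + θ) sin(pi*θ) dθ = (-10/pi + 4/pi**3) - (4/pi**3) = -10/pi.
Hence b_2 = -10/pi.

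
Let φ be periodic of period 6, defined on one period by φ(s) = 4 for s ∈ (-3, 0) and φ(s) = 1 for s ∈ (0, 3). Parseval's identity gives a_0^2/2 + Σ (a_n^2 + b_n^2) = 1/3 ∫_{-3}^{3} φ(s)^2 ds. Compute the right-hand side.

1/3 ∫_{-3}^{3} φ(s)^2 ds = 1/3 · (51) = 17.

17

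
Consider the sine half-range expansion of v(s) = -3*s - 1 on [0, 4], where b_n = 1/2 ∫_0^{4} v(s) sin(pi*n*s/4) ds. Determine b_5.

b_5 = 1/2 ∫_0^{4} (-3*s - 1) sin(5*pi*s/4) ds.
Integrating by parts (boundary term plus one more integral), an antiderivative of (-3*s - 1) sin(5*pi*s/4) is 12*s*cos(5*pi*s/4)/(5*pi) - 48*sin(5*pi*s/4)/(25*pi**2) + 4*cos(5*pi*s/4)/(5*pi); evaluating from 0 to 4: ∫_{0}^{4} (-3*s - 1) sin(5*pi*s/4) ds = (-52/(5*pi)) - (4/(5*pi)) = -56/(5*pi).
Hence b_5 = (1/2)·(-56/(5*pi)) = -28/(5*pi).

-28/(5*pi)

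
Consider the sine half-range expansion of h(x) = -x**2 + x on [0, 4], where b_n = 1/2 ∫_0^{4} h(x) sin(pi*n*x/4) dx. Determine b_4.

b_4 = 1/2 ∫_0^{4} (-x**2 + x) sin(pi*x) dx.
Integrating by parts twice (tabular method), an antiderivative of (-x**2 + x) sin(pi*x) is x**2*cos(pi*x)/pi - 2*x*sin(pi*x)/pi**2 - x*cos(pi*x)/pi + sin(pi*x)/pi**2 - 2*cos(pi*x)/pi**3; evaluating from 0 to 4: ∫_{0}^{4} (-x**2 + x) sin(pi*x) dx = (-2/pi**3 + 12/pi) - (-2/pi**3) = 12/pi.
Hence b_4 = (1/2)·(12/pi) = 6/pi.

6/pi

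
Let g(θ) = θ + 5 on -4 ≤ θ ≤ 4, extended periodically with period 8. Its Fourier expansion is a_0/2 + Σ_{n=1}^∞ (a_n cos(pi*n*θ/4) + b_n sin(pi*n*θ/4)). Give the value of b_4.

-2/pi

b_4 = 1/4 ∫_{-4}^{4} g(θ) sin(pi*θ) dθ.
Integrating by parts (boundary term plus one more integral), an antiderivative of (θ + 5) sin(pi*θ) is -θ*cos(pi*θ)/pi + sin(pi*θ)/pi**2 - 5*cos(pi*θ)/pi; evaluating from -4 to 4: ∫_{-4}^{4} (θ + 5) sin(pi*θ) dθ = (-9/pi) - (-1/pi) = -8/pi.
Hence b_4 = (1/4)·(-8/pi) = -2/pi.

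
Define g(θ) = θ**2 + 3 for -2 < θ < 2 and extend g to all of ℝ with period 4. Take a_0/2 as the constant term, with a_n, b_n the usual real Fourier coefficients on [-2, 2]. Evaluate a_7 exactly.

-16/(49*pi**2)

a_7 = 1/2 ∫_{-2}^{2} g(θ) cos(7*pi*θ/2) dθ.
g is even and cos(7*pi*θ/2) is even, so the integrand is even and a_7 = ∫_0^{2} g(θ) cos(7*pi*θ/2) dθ.
Integrating by parts twice (tabular method), an antiderivative of (θ**2 + 3) cos(7*pi*θ/2) is 2*θ**2*sin(7*pi*θ/2)/(7*pi) + 8*θ*cos(7*pi*θ/2)/(49*pi**2) - 16*sin(7*pi*θ/2)/(343*pi**3) + 6*sin(7*pi*θ/2)/(7*pi); evaluating from 0 to 2: ∫_{0}^{2} (θ**2 + 3) cos(7*pi*θ/2) dθ = (-16/(49*pi**2)) - (0) = -16/(49*pi**2).
Hence a_7 = -16/(49*pi**2).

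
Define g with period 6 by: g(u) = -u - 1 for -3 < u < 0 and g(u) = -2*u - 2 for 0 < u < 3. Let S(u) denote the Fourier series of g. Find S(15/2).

-5

u = 15/2 differs from u = 3/2 by 1 full period(s), and the series is 6-periodic.
g is continuous at u = 3/2 with value -5, so the series converges to -5 there.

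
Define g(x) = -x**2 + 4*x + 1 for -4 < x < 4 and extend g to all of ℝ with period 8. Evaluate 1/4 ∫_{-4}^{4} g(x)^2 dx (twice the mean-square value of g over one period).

3806/15

1/4 ∫_{-4}^{4} g(x)^2 dx = 1/4 · (15224/15) = 3806/15.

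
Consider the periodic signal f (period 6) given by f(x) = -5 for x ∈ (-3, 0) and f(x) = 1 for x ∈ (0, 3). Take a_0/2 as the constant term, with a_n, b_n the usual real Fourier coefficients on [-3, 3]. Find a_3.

0

a_3 = 1/3 ∫_{-3}^{3} f(x) cos(pi*x) dx.
Split the integral at the breakpoints.
Directly, an antiderivative of (-5) cos(pi*x) is -5*sin(pi*x)/pi; evaluating from -3 to 0: ∫_{-3}^{0} (-5) cos(pi*x) dx = (0) - (0) = 0.
Directly, an antiderivative of (1) cos(pi*x) is sin(pi*x)/pi; evaluating from 0 to 3: ∫_{0}^{3} (1) cos(pi*x) dx = (0) - (0) = 0.
Summing the pieces and multiplying by (1/3) gives a_3 = 0.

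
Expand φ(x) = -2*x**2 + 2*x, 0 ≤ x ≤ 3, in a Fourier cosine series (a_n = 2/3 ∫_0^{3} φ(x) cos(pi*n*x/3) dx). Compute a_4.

a_4 = 2/3 ∫_0^{3} (-2*x**2 + 2*x) cos(4*pi*x/3) dx.
Integrating by parts twice (tabular method), an antiderivative of (-2*x**2 + 2*x) cos(4*pi*x/3) is -3*x**2*sin(4*pi*x/3)/(2*pi) + 3*x*sin(4*pi*x/3)/(2*pi) - 9*x*cos(4*pi*x/3)/(4*pi**2) + 27*sin(4*pi*x/3)/(16*pi**3) + 9*cos(4*pi*x/3)/(8*pi**2); evaluating from 0 to 3: ∫_{0}^{3} (-2*x**2 + 2*x) cos(4*pi*x/3) dx = (-45/(8*pi**2)) - (9/(8*pi**2)) = -27/(4*pi**2).
Hence a_4 = (2/3)·(-27/(4*pi**2)) = -9/(2*pi**2).

-9/(2*pi**2)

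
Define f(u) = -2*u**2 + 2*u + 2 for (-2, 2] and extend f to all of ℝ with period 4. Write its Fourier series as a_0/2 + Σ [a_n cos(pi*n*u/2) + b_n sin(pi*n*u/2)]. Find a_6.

a_6 = 1/2 ∫_{-2}^{2} f(u) cos(3*pi*u) du.
Integrating by parts twice (tabular method), an antiderivative of (-2*u**2 + 2*u + 2) cos(3*pi*u) is -2*u**2*sin(3*pi*u)/(3*pi) + 2*u*sin(3*pi*u)/(3*pi) - 4*u*cos(3*pi*u)/(9*pi**2) + 4*sin(3*pi*u)/(27*pi**3) + 2*sin(3*pi*u)/(3*pi) + 2*cos(3*pi*u)/(9*pi**2); evaluating from -2 to 2: ∫_{-2}^{2} (-2*u**2 + 2*u + 2) cos(3*pi*u) du = (-2/(3*pi**2)) - (10/(9*pi**2)) = -16/(9*pi**2).
Hence a_6 = (1/2)·(-16/(9*pi**2)) = -8/(9*pi**2).

-8/(9*pi**2)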